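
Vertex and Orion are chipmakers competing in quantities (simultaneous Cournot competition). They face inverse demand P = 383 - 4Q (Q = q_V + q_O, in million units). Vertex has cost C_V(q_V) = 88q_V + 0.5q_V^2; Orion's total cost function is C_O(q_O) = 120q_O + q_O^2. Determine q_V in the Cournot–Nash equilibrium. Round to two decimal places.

Vertex's profit: π_V = (383 - 4Q)q_V - (88q_V + (1/2)q_V²). Setting ∂π_V/∂q_V = 0: 295 - 9q_V - 4(q_O) = 0.
Orion's profit: π_O = (383 - 4Q)q_O - (120q_O + q_O²). Setting ∂π_O/∂q_O = 0: 263 - 10q_O - 4(q_V) = 0.
So q_V = (295 - 4q_O)/9 and q_O = (263 - 4q_V)/10.
Substituting one into the other gives q_V = 949/37 and q_O = 1187/74.

25.65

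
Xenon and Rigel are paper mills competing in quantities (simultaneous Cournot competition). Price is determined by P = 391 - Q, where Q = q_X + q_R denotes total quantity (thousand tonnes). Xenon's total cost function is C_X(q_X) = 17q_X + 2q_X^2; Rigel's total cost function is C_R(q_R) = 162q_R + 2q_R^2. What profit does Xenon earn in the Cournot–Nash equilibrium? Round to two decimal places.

Xenon's profit: π_X = (391 - Q)q_X - (17q_X + 2q_X²). Setting ∂π_X/∂q_X = 0: 374 - 6q_X - (q_R) = 0.
Rigel's first-order condition: 229 - 6q_R - (q_X) = 0.
Rearranging gives the reaction functions q_X = (374 - q_R)/6 and q_R = (229 - q_X)/6.
Substituting one into the other gives q_X = 403/7 and q_R = 200/7.
Price P = 391 - 603/7 = 304.8571.
Xenon's profit: 304.8571·(403/7) - 17·(403/7) - 2(403/7)² = 9943.4082.

9943.41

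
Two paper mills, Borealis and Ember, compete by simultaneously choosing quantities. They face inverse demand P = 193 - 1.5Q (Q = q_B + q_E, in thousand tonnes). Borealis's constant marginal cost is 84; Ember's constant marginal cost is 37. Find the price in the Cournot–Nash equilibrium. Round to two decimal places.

104.67

Borealis's profit: π_B = (193 - 1.5Q)q_B - (84q_B). Setting ∂π_B/∂q_B = 0: 109 - 3q_B - (3/2)(q_E) = 0.
Ember's profit: π_E = (193 - 1.5Q)q_E - (37q_E). Setting ∂π_E/∂q_E = 0: 156 - 3q_E - (3/2)(q_B) = 0.
Best responses: q_B = (109 - (3/2)q_E)/3, q_E = (156 - (3/2)q_B)/3.
Solving the pair: q_B = 124/9, q_E = 406/9.
Total output Q = 530/9, so price P = 193 - (3/2)·(530/9) = 314/3.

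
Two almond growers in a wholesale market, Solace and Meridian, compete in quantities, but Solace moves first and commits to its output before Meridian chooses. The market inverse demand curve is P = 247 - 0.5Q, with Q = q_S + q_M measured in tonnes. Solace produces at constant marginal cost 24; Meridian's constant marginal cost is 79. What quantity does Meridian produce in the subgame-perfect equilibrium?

The follower Meridian best-responds to any q_S: π_M = (247 - 0.5Q)q_M - 79q_M.
∂π_M/∂q_M = 168 - (1/2)q_S - q_M = 0 gives the reaction function q_M = (168 - (1/2)q_S).
The leader anticipates this reaction. Substituting into P = 247 - 0.5Q gives P = 163 - (1/4)q_S, so π_S = (163 - (1/4)q_S)q_S - 24q_S.
Maximising: ∂π_S/∂q_S = 139 - (1/2)q_S = 0, giving q_S = 278.
Then q_M = (168 - (1/2)·278) = 29.

29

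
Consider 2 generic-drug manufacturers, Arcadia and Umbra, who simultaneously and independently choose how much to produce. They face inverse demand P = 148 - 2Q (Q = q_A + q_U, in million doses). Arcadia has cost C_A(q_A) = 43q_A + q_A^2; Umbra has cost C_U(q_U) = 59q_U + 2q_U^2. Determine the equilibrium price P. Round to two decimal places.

103.18

Arcadia's profit: π_A = (148 - 2Q)q_A - (43q_A + q_A²). Setting ∂π_A/∂q_A = 0: 105 - 6q_A - 2(q_U) = 0.
Umbra's profit: π_U = (148 - 2Q)q_U - (59q_U + 2q_U²). Setting ∂π_U/∂q_U = 0: 89 - 8q_U - 2(q_A) = 0.
Best responses: q_A = (105 - 2q_U)/6, q_U = (89 - 2q_A)/8.
Solving the pair: q_A = 331/22, q_U = 81/11.
Total output Q = 493/22, so price P = 148 - 2·(493/22) = 1135/11.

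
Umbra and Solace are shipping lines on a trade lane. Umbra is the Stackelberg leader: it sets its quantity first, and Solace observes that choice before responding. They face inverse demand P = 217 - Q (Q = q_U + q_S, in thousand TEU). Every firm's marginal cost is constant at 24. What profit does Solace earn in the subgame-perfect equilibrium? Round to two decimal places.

2328.06

Solve by backward induction. Given q_U, the follower Solace maximises π_S = (217 - q_U - q_S)q_S - 24q_S.
Follower FOC: 193 - q_U - 2q_S = 0, so q_S(q_U) = (193 - q_U)/2.
The leader anticipates this reaction. Substituting into P = 217 - Q gives P = 241/2 - (1/2)q_U, so π_U = (241/2 - (1/2)q_U)q_U - 24q_U.
The leader's first-order condition 193/2 - q_U = 0 yields q_U = 193/2.
Then q_S = (193 - 193/2)/2 = 193/4.
Price P = 217 - 579/4 = 289/4.
Solace's profit: (289/4 - 24)·(193/4) = 2328.0625.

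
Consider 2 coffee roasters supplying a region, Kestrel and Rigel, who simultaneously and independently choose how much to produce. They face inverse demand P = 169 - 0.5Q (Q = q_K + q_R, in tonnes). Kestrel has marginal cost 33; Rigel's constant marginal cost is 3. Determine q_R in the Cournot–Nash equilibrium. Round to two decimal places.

Kestrel's profit: π_K = (169 - 0.5Q)q_K - (33q_K). Setting ∂π_K/∂q_K = 0: 136 - q_K - (1/2)(q_R) = 0.
Rigel's profit: π_R = (169 - 0.5Q)q_R - (3q_R). Setting ∂π_R/∂q_R = 0: 166 - q_R - (1/2)(q_K) = 0.
So q_K = (136 - (1/2)q_R) and q_R = (166 - (1/2)q_K).
Substituting one into the other gives q_K = 212/3 and q_R = 392/3.

130.67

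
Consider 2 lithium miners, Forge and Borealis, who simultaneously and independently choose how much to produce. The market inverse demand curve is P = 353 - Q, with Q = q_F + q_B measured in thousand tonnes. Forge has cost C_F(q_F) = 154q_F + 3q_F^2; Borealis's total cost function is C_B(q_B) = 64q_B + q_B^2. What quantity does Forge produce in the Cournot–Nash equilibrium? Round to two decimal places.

Forge's profit: π_F = (353 - Q)q_F - (154q_F + 3q_F²). Setting ∂π_F/∂q_F = 0: 199 - 8q_F - (q_B) = 0.
Borealis's profit: π_B = (353 - Q)q_B - (64q_B + q_B²). Setting ∂π_B/∂q_B = 0: 289 - 4q_B - (q_F) = 0.
So q_F = (199 - q_B)/8 and q_B = (289 - q_F)/4.
Solving the pair: q_F = 507/31, q_B = 68.1613.

16.35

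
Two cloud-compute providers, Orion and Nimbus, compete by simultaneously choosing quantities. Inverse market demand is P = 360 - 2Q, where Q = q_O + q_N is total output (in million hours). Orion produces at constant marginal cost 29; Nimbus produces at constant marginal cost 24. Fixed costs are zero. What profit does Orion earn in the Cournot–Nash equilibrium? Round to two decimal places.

Orion's profit: π_O = (360 - 2Q)q_O - (29q_O). Setting ∂π_O/∂q_O = 0: 331 - 4q_O - 2(q_N) = 0.
Nimbus's profit: π_N = (360 - 2Q)q_N - (24q_N). Setting ∂π_N/∂q_N = 0: 336 - 4q_N - 2(q_O) = 0.
Best responses: q_O = (331 - 2q_N)/4, q_N = (336 - 2q_O)/4.
Solving the pair: q_O = 163/3, q_N = 341/6.
Price P = 360 - 2·(667/6) = 413/3.
Orion's profit: (413/3 - 29)·(163/3) = 5904.2222.

5904.22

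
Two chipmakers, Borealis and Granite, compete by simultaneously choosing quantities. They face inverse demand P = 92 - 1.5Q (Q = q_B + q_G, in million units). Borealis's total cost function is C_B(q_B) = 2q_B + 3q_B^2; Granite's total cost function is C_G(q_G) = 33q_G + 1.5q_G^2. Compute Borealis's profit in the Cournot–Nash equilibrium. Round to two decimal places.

Borealis's profit: π_B = (92 - 1.5Q)q_B - (2q_B + 3q_B²). Setting ∂π_B/∂q_B = 0: 90 - 9q_B - (3/2)(q_G) = 0.
Granite's profit: π_G = (92 - 1.5Q)q_G - (33q_G + (3/2)q_G²). Setting ∂π_G/∂q_G = 0: 59 - 6q_G - (3/2)(q_B) = 0.
Best responses: q_B = (90 - (3/2)q_G)/9, q_G = (59 - (3/2)q_B)/6.
Solving the pair: q_B = 602/69, q_G = 176/23.
Price P = 92 - (3/2)·(1130/69) = 1551/23.
Borealis's profit: (1551/23)·(602/69) - 2·(602/69) - 3(602/69)² = 342.5369.

342.54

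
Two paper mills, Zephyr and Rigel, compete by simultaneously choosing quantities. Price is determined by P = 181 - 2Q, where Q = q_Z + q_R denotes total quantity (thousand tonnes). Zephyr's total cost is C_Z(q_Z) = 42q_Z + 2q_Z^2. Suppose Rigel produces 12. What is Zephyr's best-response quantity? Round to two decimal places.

With the rival's output fixed at 12, Zephyr's profit is π_Z = (181 - 2·12 - 2q_Z)q_Z - (42q_Z + 2q_Z²) = (157 - 2q_Z)q_Z - (42q_Z + 2q_Z²).
∂π_Z/∂q_Z = 115 - 8q_Z = 0, so q_Z = 115/8.

14.38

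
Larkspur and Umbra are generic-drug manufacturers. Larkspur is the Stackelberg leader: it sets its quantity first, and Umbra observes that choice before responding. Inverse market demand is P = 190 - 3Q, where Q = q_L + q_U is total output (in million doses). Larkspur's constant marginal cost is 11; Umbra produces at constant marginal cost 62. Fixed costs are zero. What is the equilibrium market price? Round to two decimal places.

68.50

The follower Umbra best-responds to any q_L: π_U = (190 - 3Q)q_U - 62q_U.
Follower FOC: 128 - 3q_L - 6q_U = 0, so q_U(q_L) = (128 - 3q_L)/6.
Larkspur substitutes q_U(q_L) into its own profit: π_L = q_L(190 - 3q_L - (128 - 3q_L)/2) - 11q_L = (126 - (3/2)q_L)q_L - 11q_L.
Leader FOC: 115 - 3q_L = 0, so q_L = 115/3.
Then q_U = (128 - 3·(115/3))/6 = 13/6.
Total output Q = 81/2, so price P = 190 - 3·(81/2) = 137/2.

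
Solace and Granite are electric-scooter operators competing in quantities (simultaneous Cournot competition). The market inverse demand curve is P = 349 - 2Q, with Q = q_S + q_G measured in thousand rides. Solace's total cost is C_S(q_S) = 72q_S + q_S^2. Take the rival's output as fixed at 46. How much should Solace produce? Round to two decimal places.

With the rival's output fixed at 46, Solace's profit is π_S = (349 - 2·46 - 2q_S)q_S - (72q_S + q_S²) = (257 - 2q_S)q_S - (72q_S + q_S²).
∂π_S/∂q_S = 185 - 6q_S = 0, so q_S = 185/6.

30.83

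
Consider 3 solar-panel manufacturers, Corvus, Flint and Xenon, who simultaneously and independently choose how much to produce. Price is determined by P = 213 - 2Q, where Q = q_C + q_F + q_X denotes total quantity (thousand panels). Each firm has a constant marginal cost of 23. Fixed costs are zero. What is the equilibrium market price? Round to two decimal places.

70.50

Each firm earns π_i = (213 - 2Q)q_i - 23q_i.
Setting ∂π_i/∂q_i = 0 with rivals' quantities fixed: 190 - 4q_i - 2·Σ_{j≠i} q_j = 0.
With identical firms every q_j equals q_i, so Σ_{j≠i} q_j = 2q_i and 190 = 8q_i, giving q_i = 95/4.
Total output Q = 285/4, so price P = 213 - 2·(285/4) = 141/2.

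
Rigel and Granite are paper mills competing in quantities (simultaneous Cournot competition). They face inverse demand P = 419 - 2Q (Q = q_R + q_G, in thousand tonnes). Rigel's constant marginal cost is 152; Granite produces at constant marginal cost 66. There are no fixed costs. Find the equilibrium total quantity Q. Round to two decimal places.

103.33

Rigel's profit: π_R = (419 - 2Q)q_R - (152q_R). Setting ∂π_R/∂q_R = 0: 267 - 4q_R - 2(q_G) = 0.
Granite's profit: π_G = (419 - 2Q)q_G - (66q_G). Setting ∂π_G/∂q_G = 0: 353 - 4q_G - 2(q_R) = 0.
Best responses: q_R = (267 - 2q_G)/4, q_G = (353 - 2q_R)/4.
Substituting one into the other gives q_R = 181/6 and q_G = 439/6.
Total output Q = 181/6 + 439/6 = 310/3.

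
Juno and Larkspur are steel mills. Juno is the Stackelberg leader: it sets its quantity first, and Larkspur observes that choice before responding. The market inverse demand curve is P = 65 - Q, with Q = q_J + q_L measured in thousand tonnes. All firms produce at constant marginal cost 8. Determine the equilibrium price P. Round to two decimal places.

22.25

Solve by backward induction. Given q_J, the follower Larkspur maximises π_L = (65 - q_J - q_L)q_L - 8q_L.
Setting the follower's marginal profit to zero, 57 - q_J - 2q_L = 0, i.e. q_L = (57 - q_J)/2.
Juno substitutes q_L(q_J) into its own profit: π_J = q_J(65 - q_J - (57 - q_J)/2) - 8q_J = (73/2 - (1/2)q_J)q_J - 8q_J.
Leader FOC: 57/2 - q_J = 0, so q_J = 57/2.
Then q_L = (57 - 57/2)/2 = 57/4.
Total output Q = 171/4, so price P = 65 - 171/4 = 89/4.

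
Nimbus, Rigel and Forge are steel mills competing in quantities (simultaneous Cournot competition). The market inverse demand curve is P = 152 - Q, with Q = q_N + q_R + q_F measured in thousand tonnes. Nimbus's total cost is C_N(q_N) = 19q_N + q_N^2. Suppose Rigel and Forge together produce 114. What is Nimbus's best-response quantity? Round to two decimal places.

4.75

With rivals' combined output fixed at 114, Nimbus's profit is π_N = (152 - 114 - q_N)q_N - (19q_N + q_N²) = (38 - q_N)q_N - (19q_N + q_N²).
∂π_N/∂q_N = 19 - 4q_N = 0, so q_N = 19/4.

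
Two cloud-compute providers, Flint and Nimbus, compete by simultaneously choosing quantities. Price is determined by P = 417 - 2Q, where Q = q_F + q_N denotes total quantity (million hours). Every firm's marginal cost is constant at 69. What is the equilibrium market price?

185

Each firm earns π_i = (417 - 2Q)q_i - 69q_i.
First-order condition (treating rivals' output as given): 348 - 4q_i - 2q_j = 0.
With identical firms every q_j equals q_i, so q_j = q_i and 348 = 6q_i, giving q_i = 58.
Total output Q = 116, so price P = 417 - 2·116 = 185.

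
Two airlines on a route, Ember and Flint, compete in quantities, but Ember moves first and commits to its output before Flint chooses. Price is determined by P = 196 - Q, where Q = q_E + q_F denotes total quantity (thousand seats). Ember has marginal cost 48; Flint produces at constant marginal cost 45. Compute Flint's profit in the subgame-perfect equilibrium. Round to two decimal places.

1540.56

The follower Flint best-responds to any q_E: π_F = (196 - Q)q_F - 45q_F.
∂π_F/∂q_F = 151 - q_E - 2q_F = 0 gives the reaction function q_F = (151 - q_E)/2.
The leader anticipates this reaction. Substituting into P = 196 - Q gives P = 241/2 - (1/2)q_E, so π_E = (241/2 - (1/2)q_E)q_E - 48q_E.
Leader FOC: 145/2 - q_E = 0, so q_E = 145/2.
Then q_F = (151 - 145/2)/2 = 157/4.
Price P = 196 - 447/4 = 337/4.
Flint's profit: (337/4 - 45)·(157/4) = 1540.5625.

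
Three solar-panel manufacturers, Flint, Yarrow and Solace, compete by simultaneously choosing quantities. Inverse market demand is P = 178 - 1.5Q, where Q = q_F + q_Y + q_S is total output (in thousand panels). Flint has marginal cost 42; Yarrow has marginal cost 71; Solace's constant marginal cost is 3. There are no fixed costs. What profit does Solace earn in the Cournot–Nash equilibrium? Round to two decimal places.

3313.50

Flint's profit: π_F = (178 - 1.5Q)q_F - (42q_F). Setting ∂π_F/∂q_F = 0: 136 - 3q_F - (3/2)(q_Y + q_S) = 0.
Yarrow's first-order condition: 107 - 3q_Y - (3/2)(q_F + q_S) = 0.
Solace's profit: π_S = (178 - 1.5Q)q_S - (3q_S). Setting ∂π_S/∂q_S = 0: 175 - 3q_S - (3/2)(q_F + q_Y) = 0.
Adding the 3 conditions: 418 − 3Q − 3Q = 0, i.e. Q = 209/3.
Back-substituting: q_F = (136 − 209/2)/(3/2) = 21, q_Y = (107 − 209/2)/(3/2) = 5/3, q_S = (175 − 209/2)/(3/2) = 47.
Price P = 178 - (3/2)·(209/3) = 147/2.
Solace's profit: (147/2 - 3)·47 = 3313.5000.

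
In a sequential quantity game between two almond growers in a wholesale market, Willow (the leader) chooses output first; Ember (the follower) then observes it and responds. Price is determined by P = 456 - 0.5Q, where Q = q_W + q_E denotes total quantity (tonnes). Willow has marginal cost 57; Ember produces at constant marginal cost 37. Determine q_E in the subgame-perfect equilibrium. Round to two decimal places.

Solve by backward induction. Given q_W, the follower Ember maximises π_E = (456 - (1/2)q_W - (1/2)q_E)q_E - 37q_E.
Follower FOC: 419 - (1/2)q_W - q_E = 0, so q_E(q_W) = (419 - (1/2)q_W).
Willow substitutes q_E(q_W) into its own profit: π_W = q_W(456 - (1/2)q_W - (419 - (1/2)q_W)/2) - 57q_W = (493/2 - (1/4)q_W)q_W - 57q_W.
The leader's first-order condition 379/2 - (1/2)q_W = 0 yields q_W = 379.
Then q_E = (419 - (1/2)·379) = 459/2.

229.50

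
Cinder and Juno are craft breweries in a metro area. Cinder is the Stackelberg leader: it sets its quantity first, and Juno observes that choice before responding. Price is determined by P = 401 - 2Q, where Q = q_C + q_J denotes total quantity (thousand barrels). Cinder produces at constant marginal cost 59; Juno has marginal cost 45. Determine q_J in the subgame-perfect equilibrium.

The follower Juno best-responds to any q_C: π_J = (401 - 2Q)q_J - 45q_J.
∂π_J/∂q_J = 356 - 2q_C - 4q_J = 0 gives the reaction function q_J = (356 - 2q_C)/4.
Cinder substitutes q_J(q_C) into its own profit: π_C = q_C(401 - 2q_C - (356 - 2q_C)/2) - 59q_C = (223 - q_C)q_C - 59q_C.
The leader's first-order condition 164 - 2q_C = 0 yields q_C = 82.
Then q_J = (356 - 2·82)/4 = 48.

48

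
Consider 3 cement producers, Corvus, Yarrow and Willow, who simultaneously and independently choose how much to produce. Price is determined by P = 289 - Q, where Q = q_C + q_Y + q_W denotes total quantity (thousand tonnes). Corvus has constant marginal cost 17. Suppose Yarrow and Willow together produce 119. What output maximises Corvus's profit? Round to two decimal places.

76.50

With rivals' combined output fixed at 119, Corvus's profit is π_C = (289 - 119 - q_C)q_C - (17q_C) = (170 - q_C)q_C - (17q_C).
∂π_C/∂q_C = 153 - 2q_C = 0, so q_C = 153/2.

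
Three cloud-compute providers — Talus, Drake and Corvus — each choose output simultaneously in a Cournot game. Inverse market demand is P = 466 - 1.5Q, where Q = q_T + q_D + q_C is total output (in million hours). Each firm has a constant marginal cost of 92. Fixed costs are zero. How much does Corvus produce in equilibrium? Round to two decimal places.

62.33

A representative firm's profit is π_i = q_i(466 - 1.5Q) - 92q_i.
First-order condition (treating rivals' output as given): 374 - 3q_i - (3/2)·Σ_{j≠i} q_j = 0.
By symmetry each firm produces the same amount; substituting Σ_{j≠i} q_j = 2q_i yields q_i = 374/6 = 187/3.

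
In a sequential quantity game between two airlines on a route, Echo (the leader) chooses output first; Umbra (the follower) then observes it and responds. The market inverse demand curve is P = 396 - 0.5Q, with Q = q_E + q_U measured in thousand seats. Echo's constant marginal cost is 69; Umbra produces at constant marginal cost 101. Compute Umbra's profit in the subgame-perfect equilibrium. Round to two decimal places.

6670.13

Solve by backward induction. Given q_E, the follower Umbra maximises π_U = (396 - (1/2)q_E - (1/2)q_U)q_U - 101q_U.
Follower FOC: 295 - (1/2)q_E - q_U = 0, so q_U(q_E) = (295 - (1/2)q_E).
Echo substitutes q_U(q_E) into its own profit: π_E = q_E(396 - (1/2)q_E - (295 - (1/2)q_E)/2) - 69q_E = (497/2 - (1/4)q_E)q_E - 69q_E.
Maximising: ∂π_E/∂q_E = 359/2 - (1/2)q_E = 0, giving q_E = 359.
Then q_U = (295 - (1/2)·359) = 231/2.
Price P = 396 - (1/2)·(949/2) = 635/4.
Umbra's profit: (635/4 - 101)·(231/2) = 6670.1250.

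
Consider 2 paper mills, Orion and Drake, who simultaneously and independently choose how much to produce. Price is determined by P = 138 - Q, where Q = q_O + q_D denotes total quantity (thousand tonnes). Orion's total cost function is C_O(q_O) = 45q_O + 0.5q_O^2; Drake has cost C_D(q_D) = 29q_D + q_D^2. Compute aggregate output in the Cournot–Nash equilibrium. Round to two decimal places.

45.18

Orion's profit: π_O = (138 - Q)q_O - (45q_O + (1/2)q_O²). Setting ∂π_O/∂q_O = 0: 93 - 3q_O - (q_D) = 0.
Drake's profit: π_D = (138 - Q)q_D - (29q_D + q_D²). Setting ∂π_D/∂q_D = 0: 109 - 4q_D - (q_O) = 0.
So q_O = (93 - q_D)/3 and q_D = (109 - q_O)/4.
Substituting one into the other gives q_O = 263/11 and q_D = 234/11.
Total output Q = 263/11 + 234/11 = 497/11.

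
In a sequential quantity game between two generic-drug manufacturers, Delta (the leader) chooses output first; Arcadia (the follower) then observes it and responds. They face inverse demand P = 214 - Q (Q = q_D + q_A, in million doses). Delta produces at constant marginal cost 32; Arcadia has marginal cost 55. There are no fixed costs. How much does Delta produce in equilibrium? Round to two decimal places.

The follower Arcadia best-responds to any q_D: π_A = (214 - Q)q_A - 55q_A.
Setting the follower's marginal profit to zero, 159 - q_D - 2q_A = 0, i.e. q_A = (159 - q_D)/2.
The leader anticipates this reaction. Substituting into P = 214 - Q gives P = 269/2 - (1/2)q_D, so π_D = (269/2 - (1/2)q_D)q_D - 32q_D.
The leader's first-order condition 205/2 - q_D = 0 yields q_D = 205/2.
Then q_A = (159 - 205/2)/2 = 113/4.

102.50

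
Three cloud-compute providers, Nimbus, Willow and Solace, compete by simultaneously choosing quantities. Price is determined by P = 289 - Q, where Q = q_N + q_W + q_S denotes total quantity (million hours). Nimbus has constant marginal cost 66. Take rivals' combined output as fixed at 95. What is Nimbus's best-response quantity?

64

With rivals' combined output fixed at 95, Nimbus's profit is π_N = (289 - 95 - q_N)q_N - (66q_N) = (194 - q_N)q_N - (66q_N).
∂π_N/∂q_N = 128 - 2q_N = 0, so q_N = 64.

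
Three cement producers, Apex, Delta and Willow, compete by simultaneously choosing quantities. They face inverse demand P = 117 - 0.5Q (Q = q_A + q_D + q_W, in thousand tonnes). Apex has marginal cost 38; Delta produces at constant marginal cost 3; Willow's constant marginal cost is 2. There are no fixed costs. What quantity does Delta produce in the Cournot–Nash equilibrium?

Apex's profit: π_A = (117 - 0.5Q)q_A - (38q_A). Setting ∂π_A/∂q_A = 0: 79 - q_A - (1/2)(q_D + q_W) = 0.
Delta's first-order condition: 114 - q_D - (1/2)(q_A + q_W) = 0.
Willow's first-order condition: 115 - q_W - (1/2)(q_A + q_D) = 0.
Adding the 3 first-order conditions: 308 − 2Q = 0, so Q = 154.
Back-substituting: q_A = (79 − 77)/(1/2) = 4, q_D = (114 − 77)/(1/2) = 74, q_W = (115 − 77)/(1/2) = 76.

74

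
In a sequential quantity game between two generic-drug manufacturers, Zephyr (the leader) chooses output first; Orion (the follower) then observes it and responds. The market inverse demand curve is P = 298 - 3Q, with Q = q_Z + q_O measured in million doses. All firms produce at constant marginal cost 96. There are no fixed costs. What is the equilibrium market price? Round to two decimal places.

The follower Orion best-responds to any q_Z: π_O = (298 - 3Q)q_O - 96q_O.
Follower FOC: 202 - 3q_Z - 6q_O = 0, so q_O(q_Z) = (202 - 3q_Z)/6.
Zephyr substitutes q_O(q_Z) into its own profit: π_Z = q_Z(298 - 3q_Z - (202 - 3q_Z)/2) - 96q_Z = (197 - (3/2)q_Z)q_Z - 96q_Z.
The leader's first-order condition 101 - 3q_Z = 0 yields q_Z = 101/3.
Then q_O = (202 - 3·(101/3))/6 = 101/6.
Total output Q = 101/2, so price P = 298 - 3·(101/2) = 293/2.

146.50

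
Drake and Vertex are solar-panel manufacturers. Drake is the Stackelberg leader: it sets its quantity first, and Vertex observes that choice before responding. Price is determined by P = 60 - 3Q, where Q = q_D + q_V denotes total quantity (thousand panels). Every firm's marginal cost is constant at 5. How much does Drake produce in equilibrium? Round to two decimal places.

Solve by backward induction. Given q_D, the follower Vertex maximises π_V = (60 - 3q_D - 3q_V)q_V - 5q_V.
∂π_V/∂q_V = 55 - 3q_D - 6q_V = 0 gives the reaction function q_V = (55 - 3q_D)/6.
The leader anticipates this reaction. Substituting into P = 60 - 3Q gives P = 65/2 - (3/2)q_D, so π_D = (65/2 - (3/2)q_D)q_D - 5q_D.
Leader FOC: 55/2 - 3q_D = 0, so q_D = 55/6.
Then q_V = (55 - 3·(55/6))/6 = 55/12.

9.17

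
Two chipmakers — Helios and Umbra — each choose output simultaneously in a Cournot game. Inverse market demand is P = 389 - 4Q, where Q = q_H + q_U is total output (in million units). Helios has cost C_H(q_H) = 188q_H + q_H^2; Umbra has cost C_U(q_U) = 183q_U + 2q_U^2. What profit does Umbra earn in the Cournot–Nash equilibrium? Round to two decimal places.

Helios's profit: π_H = (389 - 4Q)q_H - (188q_H + q_H²). Setting ∂π_H/∂q_H = 0: 201 - 10q_H - 4(q_U) = 0.
Umbra's profit: π_U = (389 - 4Q)q_U - (183q_U + 2q_U²). Setting ∂π_U/∂q_U = 0: 206 - 12q_U - 4(q_H) = 0.
Best responses: q_H = (201 - 4q_U)/10, q_U = (206 - 4q_H)/12.
Substituting one into the other gives q_H = 397/26 and q_U = 157/13.
Price P = 389 - 4·(711/26) = 279.6154.
Umbra's profit: 279.6154·(157/13) - 183·(157/13) - 2(157/13)² = 875.1124.

875.11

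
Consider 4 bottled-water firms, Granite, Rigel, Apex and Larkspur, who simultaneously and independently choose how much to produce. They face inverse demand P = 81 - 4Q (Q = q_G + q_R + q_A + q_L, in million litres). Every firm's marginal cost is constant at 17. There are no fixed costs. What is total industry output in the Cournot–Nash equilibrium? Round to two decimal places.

12.80

Each firm earns π_i = (81 - 4Q)q_i - 17q_i.
First-order condition (treating rivals' output as given): 64 - 8q_i - 4·Σ_{j≠i} q_j = 0.
With identical firms every q_j equals q_i, so Σ_{j≠i} q_j = 3q_i and 64 = 20q_i, giving q_i = 16/5.
Total output Q = 16/5 + 16/5 + 16/5 + 16/5 = 64/5.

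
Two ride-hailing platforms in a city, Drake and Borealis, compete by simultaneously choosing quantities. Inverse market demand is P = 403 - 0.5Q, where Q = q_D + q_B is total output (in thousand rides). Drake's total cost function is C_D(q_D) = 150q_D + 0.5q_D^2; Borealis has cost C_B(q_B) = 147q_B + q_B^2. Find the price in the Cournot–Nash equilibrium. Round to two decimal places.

Drake's profit: π_D = (403 - 0.5Q)q_D - (150q_D + (1/2)q_D²). Setting ∂π_D/∂q_D = 0: 253 - 2q_D - (1/2)(q_B) = 0.
Borealis's profit: π_B = (403 - 0.5Q)q_B - (147q_B + q_B²). Setting ∂π_B/∂q_B = 0: 256 - 3q_B - (1/2)(q_D) = 0.
Best responses: q_D = (253 - (1/2)q_B)/2, q_B = (256 - (1/2)q_D)/3.
Solving the pair: q_D = 109.7391, q_B = 1542/23.
Total output Q = 176.7826, so price P = 403 - (1/2)·176.7826 = 314.6087.

314.61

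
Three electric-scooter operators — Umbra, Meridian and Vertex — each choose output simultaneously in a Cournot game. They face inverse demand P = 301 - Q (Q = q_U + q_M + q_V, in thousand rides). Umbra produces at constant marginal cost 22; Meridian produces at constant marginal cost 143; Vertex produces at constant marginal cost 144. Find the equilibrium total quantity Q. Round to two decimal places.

Umbra's profit: π_U = (301 - Q)q_U - (22q_U). Setting ∂π_U/∂q_U = 0: 279 - 2q_U - (q_M + q_V) = 0.
Meridian's first-order condition: 158 - 2q_M - (q_U + q_V) = 0.
Vertex's profit: π_V = (301 - Q)q_V - (144q_V). Setting ∂π_V/∂q_V = 0: 157 - 2q_V - (q_U + q_M) = 0.
Summing all 3 equations gives 594 − 4Q = 0, hence Q = 297/2.
Back-substituting: q_U = (279 − 297/2) = 261/2, q_M = (158 − 297/2) = 19/2, q_V = (157 − 297/2) = 17/2.
Total output Q = 261/2 + 19/2 + 17/2 = 297/2.

148.50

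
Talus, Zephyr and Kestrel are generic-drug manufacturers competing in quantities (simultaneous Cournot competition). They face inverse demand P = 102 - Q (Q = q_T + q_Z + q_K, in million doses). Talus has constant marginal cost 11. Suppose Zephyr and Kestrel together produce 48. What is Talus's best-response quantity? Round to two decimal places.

With rivals' combined output fixed at 48, Talus's profit is π_T = (102 - 48 - q_T)q_T - (11q_T) = (54 - q_T)q_T - (11q_T).
∂π_T/∂q_T = 43 - 2q_T = 0, so q_T = 43/2.

21.50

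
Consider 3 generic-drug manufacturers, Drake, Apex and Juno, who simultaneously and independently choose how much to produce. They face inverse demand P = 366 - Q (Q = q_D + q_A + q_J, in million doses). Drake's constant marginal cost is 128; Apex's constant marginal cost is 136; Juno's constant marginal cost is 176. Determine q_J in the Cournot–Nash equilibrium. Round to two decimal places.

25.50

Drake's profit: π_D = (366 - Q)q_D - (128q_D). Setting ∂π_D/∂q_D = 0: 238 - 2q_D - (q_A + q_J) = 0.
Apex's first-order condition: 230 - 2q_A - (q_D + q_J) = 0.
Juno's first-order condition: 190 - 2q_J - (q_D + q_A) = 0.
Adding the 3 conditions: 658 − 2Q − 2Q = 0, i.e. Q = 329/2.
Back-substituting: q_D = (238 − 329/2) = 147/2, q_A = (230 − 329/2) = 131/2, q_J = (190 − 329/2) = 51/2.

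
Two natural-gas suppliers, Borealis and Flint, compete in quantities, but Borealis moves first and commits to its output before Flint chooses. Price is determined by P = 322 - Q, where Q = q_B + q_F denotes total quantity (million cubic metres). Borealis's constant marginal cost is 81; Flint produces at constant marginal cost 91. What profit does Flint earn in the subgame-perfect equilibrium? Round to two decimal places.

Solve by backward induction. Given q_B, the follower Flint maximises π_F = (322 - q_B - q_F)q_F - 91q_F.
Follower FOC: 231 - q_B - 2q_F = 0, so q_F(q_B) = (231 - q_B)/2.
Borealis substitutes q_F(q_B) into its own profit: π_B = q_B(322 - q_B - (231 - q_B)/2) - 81q_B = (413/2 - (1/2)q_B)q_B - 81q_B.
Maximising: ∂π_B/∂q_B = 251/2 - q_B = 0, giving q_B = 251/2.
Then q_F = (231 - 251/2)/2 = 211/4.
Price P = 322 - 713/4 = 575/4.
Flint's profit: (575/4 - 91)·(211/4) = 2782.5625.

2782.56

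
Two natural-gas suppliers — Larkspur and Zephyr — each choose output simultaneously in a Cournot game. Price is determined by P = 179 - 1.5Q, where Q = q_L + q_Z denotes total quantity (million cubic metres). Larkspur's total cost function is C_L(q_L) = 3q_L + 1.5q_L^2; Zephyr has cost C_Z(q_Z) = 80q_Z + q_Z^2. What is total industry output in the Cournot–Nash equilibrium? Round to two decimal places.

38.25

Larkspur's profit: π_L = (179 - 1.5Q)q_L - (3q_L + (3/2)q_L²). Setting ∂π_L/∂q_L = 0: 176 - 6q_L - (3/2)(q_Z) = 0.
Zephyr's first-order condition: 99 - 5q_Z - (3/2)(q_L) = 0.
Best responses: q_L = (176 - (3/2)q_Z)/6, q_Z = (99 - (3/2)q_L)/5.
Solving the pair: q_L = 26.3604, q_Z = 440/37.
Total output Q = 26.3604 + 440/37 = 38.2523.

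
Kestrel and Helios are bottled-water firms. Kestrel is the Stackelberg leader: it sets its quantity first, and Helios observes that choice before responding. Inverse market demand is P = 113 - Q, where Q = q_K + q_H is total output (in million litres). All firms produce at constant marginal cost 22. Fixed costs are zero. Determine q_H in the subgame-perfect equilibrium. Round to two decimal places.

The follower Helios best-responds to any q_K: π_H = (113 - Q)q_H - 22q_H.
∂π_H/∂q_H = 91 - q_K - 2q_H = 0 gives the reaction function q_H = (91 - q_K)/2.
The leader anticipates this reaction. Substituting into P = 113 - Q gives P = 135/2 - (1/2)q_K, so π_K = (135/2 - (1/2)q_K)q_K - 22q_K.
The leader's first-order condition 91/2 - q_K = 0 yields q_K = 91/2.
Then q_H = (91 - 91/2)/2 = 91/4.

22.75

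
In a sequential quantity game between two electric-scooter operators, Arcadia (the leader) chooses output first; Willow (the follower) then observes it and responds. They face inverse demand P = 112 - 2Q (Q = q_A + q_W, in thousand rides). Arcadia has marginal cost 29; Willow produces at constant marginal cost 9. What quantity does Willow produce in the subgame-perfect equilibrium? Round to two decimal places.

The follower Willow best-responds to any q_A: π_W = (112 - 2Q)q_W - 9q_W.
Setting the follower's marginal profit to zero, 103 - 2q_A - 4q_W = 0, i.e. q_W = (103 - 2q_A)/4.
Arcadia substitutes q_W(q_A) into its own profit: π_A = q_A(112 - 2q_A - (103 - 2q_A)/2) - 29q_A = (121/2 - q_A)q_A - 29q_A.
The leader's first-order condition 63/2 - 2q_A = 0 yields q_A = 63/4.
Then q_W = (103 - 2·(63/4))/4 = 143/8.

17.88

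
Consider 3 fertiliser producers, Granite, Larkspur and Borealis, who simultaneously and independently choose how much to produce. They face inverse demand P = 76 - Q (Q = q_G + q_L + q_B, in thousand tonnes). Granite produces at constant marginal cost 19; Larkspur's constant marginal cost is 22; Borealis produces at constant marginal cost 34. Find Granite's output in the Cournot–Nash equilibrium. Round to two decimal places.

18.75

Granite's profit: π_G = (76 - Q)q_G - (19q_G). Setting ∂π_G/∂q_G = 0: 57 - 2q_G - (q_L + q_B) = 0.
Larkspur's first-order condition: 54 - 2q_L - (q_G + q_B) = 0.
Borealis's profit: π_B = (76 - Q)q_B - (34q_B). Setting ∂π_B/∂q_B = 0: 42 - 2q_B - (q_G + q_L) = 0.
Adding the 3 first-order conditions: 153 − 4Q = 0, so Q = 153/4.
Back-substituting: q_G = (57 − 153/4) = 75/4, q_L = (54 − 153/4) = 63/4, q_B = (42 − 153/4) = 15/4.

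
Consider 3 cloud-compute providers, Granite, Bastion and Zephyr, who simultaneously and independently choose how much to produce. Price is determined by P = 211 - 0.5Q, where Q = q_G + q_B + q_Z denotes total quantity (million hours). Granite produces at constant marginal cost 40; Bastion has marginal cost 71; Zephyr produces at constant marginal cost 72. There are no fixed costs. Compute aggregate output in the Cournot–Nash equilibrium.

225

Granite's profit: π_G = (211 - 0.5Q)q_G - (40q_G). Setting ∂π_G/∂q_G = 0: 171 - q_G - (1/2)(q_B + q_Z) = 0.
Bastion's profit: π_B = (211 - 0.5Q)q_B - (71q_B). Setting ∂π_B/∂q_B = 0: 140 - q_B - (1/2)(q_G + q_Z) = 0.
Zephyr's profit: π_Z = (211 - 0.5Q)q_Z - (72q_Z). Setting ∂π_Z/∂q_Z = 0: 139 - q_Z - (1/2)(q_G + q_B) = 0.
Summing all 3 equations gives 450 − 2Q = 0, hence Q = 225.
Back-substituting: q_G = (171 − 225/2)/(1/2) = 117, q_B = (140 − 225/2)/(1/2) = 55, q_Z = (139 − 225/2)/(1/2) = 53.
Total output Q = 117 + 55 + 53 = 225.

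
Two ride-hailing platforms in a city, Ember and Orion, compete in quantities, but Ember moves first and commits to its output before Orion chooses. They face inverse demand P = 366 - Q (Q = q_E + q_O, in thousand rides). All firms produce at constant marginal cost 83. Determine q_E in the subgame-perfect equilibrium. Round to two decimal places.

Solve by backward induction. Given q_E, the follower Orion maximises π_O = (366 - q_E - q_O)q_O - 83q_O.
Follower FOC: 283 - q_E - 2q_O = 0, so q_O(q_E) = (283 - q_E)/2.
The leader anticipates this reaction. Substituting into P = 366 - Q gives P = 449/2 - (1/2)q_E, so π_E = (449/2 - (1/2)q_E)q_E - 83q_E.
The leader's first-order condition 283/2 - q_E = 0 yields q_E = 283/2.
Then q_O = (283 - 283/2)/2 = 283/4.

141.50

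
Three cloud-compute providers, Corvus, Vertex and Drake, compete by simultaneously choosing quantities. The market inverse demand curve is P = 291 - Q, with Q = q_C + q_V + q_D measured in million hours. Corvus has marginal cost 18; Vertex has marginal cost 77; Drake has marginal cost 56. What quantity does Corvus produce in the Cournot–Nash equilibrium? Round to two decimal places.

Corvus's profit: π_C = (291 - Q)q_C - (18q_C). Setting ∂π_C/∂q_C = 0: 273 - 2q_C - (q_V + q_D) = 0.
Vertex's first-order condition: 214 - 2q_V - (q_C + q_D) = 0.
Drake's first-order condition: 235 - 2q_D - (q_C + q_V) = 0.
Adding the 3 conditions: 722 − 2Q − 2Q = 0, i.e. Q = 361/2.
Back-substituting: q_C = (273 − 361/2) = 185/2, q_V = (214 − 361/2) = 67/2, q_D = (235 − 361/2) = 109/2.

92.50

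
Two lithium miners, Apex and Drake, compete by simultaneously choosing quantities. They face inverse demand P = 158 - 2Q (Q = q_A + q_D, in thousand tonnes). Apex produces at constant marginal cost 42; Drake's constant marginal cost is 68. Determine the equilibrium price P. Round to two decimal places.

Apex's profit: π_A = (158 - 2Q)q_A - (42q_A). Setting ∂π_A/∂q_A = 0: 116 - 4q_A - 2(q_D) = 0.
Drake's first-order condition: 90 - 4q_D - 2(q_A) = 0.
Rearranging gives the reaction functions q_A = (116 - 2q_D)/4 and q_D = (90 - 2q_A)/4.
Substituting one into the other gives q_A = 71/3 and q_D = 32/3.
Total output Q = 103/3, so price P = 158 - 2·(103/3) = 268/3.

89.33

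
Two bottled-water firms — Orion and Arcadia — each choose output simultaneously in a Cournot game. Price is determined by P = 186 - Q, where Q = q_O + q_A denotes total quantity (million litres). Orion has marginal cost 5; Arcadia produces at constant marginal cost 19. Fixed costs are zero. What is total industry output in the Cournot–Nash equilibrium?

116

Orion's profit: π_O = (186 - Q)q_O - (5q_O). Setting ∂π_O/∂q_O = 0: 181 - 2q_O - (q_A) = 0.
Arcadia's first-order condition: 167 - 2q_A - (q_O) = 0.
So q_O = (181 - q_A)/2 and q_A = (167 - q_O)/2.
Solving the pair: q_O = 65, q_A = 51.
Total output Q = 65 + 51 = 116.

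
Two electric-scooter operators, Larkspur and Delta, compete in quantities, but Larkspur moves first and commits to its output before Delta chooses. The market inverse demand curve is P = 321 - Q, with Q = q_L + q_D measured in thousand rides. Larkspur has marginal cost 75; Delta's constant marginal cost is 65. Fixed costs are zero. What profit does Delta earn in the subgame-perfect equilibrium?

4761

Solve by backward induction. Given q_L, the follower Delta maximises π_D = (321 - q_L - q_D)q_D - 65q_D.
Follower FOC: 256 - q_L - 2q_D = 0, so q_D(q_L) = (256 - q_L)/2.
The leader anticipates this reaction. Substituting into P = 321 - Q gives P = 193 - (1/2)q_L, so π_L = (193 - (1/2)q_L)q_L - 75q_L.
Maximising: ∂π_L/∂q_L = 118 - q_L = 0, giving q_L = 118.
Then q_D = (256 - 118)/2 = 69.
Price P = 321 - 187 = 134.
Delta's profit: (134 - 65)·69 = 4761.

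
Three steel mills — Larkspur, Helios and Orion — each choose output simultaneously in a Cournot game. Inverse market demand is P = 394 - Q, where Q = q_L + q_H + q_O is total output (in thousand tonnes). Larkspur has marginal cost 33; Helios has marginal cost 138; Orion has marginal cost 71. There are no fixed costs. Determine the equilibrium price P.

Larkspur's profit: π_L = (394 - Q)q_L - (33q_L). Setting ∂π_L/∂q_L = 0: 361 - 2q_L - (q_H + q_O) = 0.
Helios's profit: π_H = (394 - Q)q_H - (138q_H). Setting ∂π_H/∂q_H = 0: 256 - 2q_H - (q_L + q_O) = 0.
Orion's profit: π_O = (394 - Q)q_O - (71q_O). Setting ∂π_O/∂q_O = 0: 323 - 2q_O - (q_L + q_H) = 0.
Adding the 3 conditions: 940 − 2Q − 2Q = 0, i.e. Q = 235.
Back-substituting: q_L = (361 − 235) = 126, q_H = (256 − 235) = 21, q_O = (323 − 235) = 88.
Total output Q = 235, so price P = 394 - 235 = 159.

159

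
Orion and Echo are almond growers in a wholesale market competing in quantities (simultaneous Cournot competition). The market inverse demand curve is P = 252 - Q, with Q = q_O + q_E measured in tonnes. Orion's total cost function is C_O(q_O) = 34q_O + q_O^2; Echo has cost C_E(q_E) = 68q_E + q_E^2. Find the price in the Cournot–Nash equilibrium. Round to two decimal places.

Orion's profit: π_O = (252 - Q)q_O - (34q_O + q_O²). Setting ∂π_O/∂q_O = 0: 218 - 4q_O - (q_E) = 0.
Echo's profit: π_E = (252 - Q)q_E - (68q_E + q_E²). Setting ∂π_E/∂q_E = 0: 184 - 4q_E - (q_O) = 0.
So q_O = (218 - q_E)/4 and q_E = (184 - q_O)/4.
Substituting one into the other gives q_O = 688/15 and q_E = 518/15.
Total output Q = 402/5, so price P = 252 - 402/5 = 858/5.

171.60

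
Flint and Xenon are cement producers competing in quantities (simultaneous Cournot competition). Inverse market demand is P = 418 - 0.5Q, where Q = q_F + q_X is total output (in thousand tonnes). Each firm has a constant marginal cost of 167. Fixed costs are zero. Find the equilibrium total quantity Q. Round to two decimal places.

334.67

Each firm earns π_i = (418 - 0.5Q)q_i - 167q_i.
Setting ∂π_i/∂q_i = 0 with rivals' quantities fixed: 251 - q_i - (1/2)q_j = 0.
By symmetry each firm produces the same amount; substituting q_j = q_i yields q_i = 251/(3/2) = 502/3.
Total output Q = 502/3 + 502/3 = 1004/3.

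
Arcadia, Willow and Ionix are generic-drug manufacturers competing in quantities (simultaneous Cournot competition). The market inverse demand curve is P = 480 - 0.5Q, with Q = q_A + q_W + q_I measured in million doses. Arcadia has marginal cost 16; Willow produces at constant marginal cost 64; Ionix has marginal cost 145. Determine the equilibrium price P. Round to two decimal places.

176.25

Arcadia's profit: π_A = (480 - 0.5Q)q_A - (16q_A). Setting ∂π_A/∂q_A = 0: 464 - q_A - (1/2)(q_W + q_I) = 0.
Willow's profit: π_W = (480 - 0.5Q)q_W - (64q_W). Setting ∂π_W/∂q_W = 0: 416 - q_W - (1/2)(q_A + q_I) = 0.
Ionix's first-order condition: 335 - q_I - (1/2)(q_A + q_W) = 0.
Summing all 3 equations gives 1215 − 2Q = 0, hence Q = 1215/2.
Back-substituting: q_A = (464 − 1215/4)/(1/2) = 641/2, q_W = (416 − 1215/4)/(1/2) = 449/2, q_I = (335 − 1215/4)/(1/2) = 125/2.
Total output Q = 1215/2, so price P = 480 - (1/2)·(1215/2) = 705/4.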